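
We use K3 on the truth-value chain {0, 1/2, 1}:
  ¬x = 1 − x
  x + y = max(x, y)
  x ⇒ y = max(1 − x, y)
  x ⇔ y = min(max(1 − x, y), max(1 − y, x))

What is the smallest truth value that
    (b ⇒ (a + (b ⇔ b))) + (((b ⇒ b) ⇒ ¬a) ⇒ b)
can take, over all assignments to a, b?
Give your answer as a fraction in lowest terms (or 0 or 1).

Take a = 0, b = 1/2:
b ⇔ b = 1/2 ⇔ 1/2 = 1/2
a + (b ⇔ b) = 0 + 1/2 = 1/2
b ⇒ (a + (b ⇔ b)) = 1/2 ⇒ 1/2 = 1/2
b ⇒ b = 1/2 ⇒ 1/2 = 1/2
¬a = ¬0 = 1
(b ⇒ b) ⇒ ¬a = 1/2 ⇒ 1 = 1
((b ⇒ b) ⇒ ¬a) ⇒ b = 1 ⇒ 1/2 = 1/2
(b ⇒ (a + (b ⇔ b))) + (((b ⇒ b) ⇒ ¬a) ⇒ b) = 1/2 + 1/2 = 1/2
No assignment yields a value below 1/2, so this is the minimum.

1/2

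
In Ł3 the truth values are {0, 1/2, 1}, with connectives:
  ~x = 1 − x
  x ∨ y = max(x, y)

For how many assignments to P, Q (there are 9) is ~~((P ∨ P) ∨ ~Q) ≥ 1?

5

P = 0, Q = 0 ↦ 1  ≥
P = 0, Q = 1/2 ↦ 1/2  <
P = 0, Q = 1 ↦ 0  <
P = 1/2, Q = 0 ↦ 1  ≥
P = 1/2, Q = 1/2 ↦ 1/2  <
P = 1/2, Q = 1 ↦ 1/2  <
P = 1, Q = 0 ↦ 1  ≥
P = 1, Q = 1/2 ↦ 1  ≥
P = 1, Q = 1 ↦ 1  ≥
So 5 of the 9 assignments meet the threshold.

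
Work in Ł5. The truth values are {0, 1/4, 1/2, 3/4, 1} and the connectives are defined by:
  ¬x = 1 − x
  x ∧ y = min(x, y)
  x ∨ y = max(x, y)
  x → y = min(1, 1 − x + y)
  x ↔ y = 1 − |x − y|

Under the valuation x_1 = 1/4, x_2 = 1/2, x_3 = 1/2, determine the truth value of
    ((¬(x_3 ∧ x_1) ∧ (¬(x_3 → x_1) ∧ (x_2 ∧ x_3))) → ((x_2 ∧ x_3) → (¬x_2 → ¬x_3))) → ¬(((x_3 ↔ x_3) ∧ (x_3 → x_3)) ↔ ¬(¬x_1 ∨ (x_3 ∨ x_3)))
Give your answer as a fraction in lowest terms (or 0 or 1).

3/4

x_3 ∧ x_1 = 1/2 ∧ 1/4 = 1/4
¬(x_3 ∧ x_1) = ¬1/4 = 3/4
x_3 → x_1 = 1/2 → 1/4 = 3/4
¬(x_3 → x_1) = ¬3/4 = 1/4
x_2 ∧ x_3 = 1/2 ∧ 1/2 = 1/2
¬(x_3 → x_1) ∧ (x_2 ∧ x_3) = 1/4 ∧ 1/2 = 1/4
¬(x_3 ∧ x_1) ∧ (¬(x_3 → x_1) ∧ (x_2 ∧ x_3)) = 3/4 ∧ 1/4 = 1/4
x_2 ∧ x_3 = 1/2 ∧ 1/2 = 1/2
¬x_2 = ¬1/2 = 1/2
¬x_3 = ¬1/2 = 1/2
¬x_2 → ¬x_3 = 1/2 → 1/2 = 1
(x_2 ∧ x_3) → (¬x_2 → ¬x_3) = 1/2 → 1 = 1
(¬(x_3 ∧ x_1) ∧ (¬(x_3 → x_1) ∧ (x_2 ∧ x_3))) → ((x_2 ∧ x_3) → (¬x_2 → ¬x_3)) = 1/4 → 1 = 1
x_3 ↔ x_3 = 1/2 ↔ 1/2 = 1
x_3 → x_3 = 1/2 → 1/2 = 1
(x_3 ↔ x_3) ∧ (x_3 → x_3) = 1 ∧ 1 = 1
¬x_1 = ¬1/4 = 3/4
x_3 ∨ x_3 = 1/2 ∨ 1/2 = 1/2
¬x_1 ∨ (x_3 ∨ x_3) = 3/4 ∨ 1/2 = 3/4
¬(¬x_1 ∨ (x_3 ∨ x_3)) = ¬3/4 = 1/4
((x_3 ↔ x_3) ∧ (x_3 → x_3)) ↔ ¬(¬x_1 ∨ (x_3 ∨ x_3)) = 1 ↔ 1/4 = 1/4
¬(((x_3 ↔ x_3) ∧ (x_3 → x_3)) ↔ ¬(¬x_1 ∨ (x_3 ∨ x_3))) = ¬1/4 = 3/4
((¬(x_3 ∧ x_1) ∧ (¬(x_3 → x_1) ∧ (x_2 ∧ x_3))) → ((x_2 ∧ x_3) → (¬x_2 → ¬x_3))) → ¬(((x_3 ↔ x_3) ∧ (x_3 → x_3)) ↔ ¬(¬x_1 ∨ (x_3 ∨ x_3))) = 1 → 3/4 = 3/4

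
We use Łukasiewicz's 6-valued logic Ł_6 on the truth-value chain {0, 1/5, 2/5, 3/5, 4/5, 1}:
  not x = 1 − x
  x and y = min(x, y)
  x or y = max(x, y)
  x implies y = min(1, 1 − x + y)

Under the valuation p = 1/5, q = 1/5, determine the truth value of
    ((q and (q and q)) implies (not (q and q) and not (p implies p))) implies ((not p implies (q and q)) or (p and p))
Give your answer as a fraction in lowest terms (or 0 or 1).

q and q = 1/5 and 1/5 = 1/5
q and (q and q) = 1/5 and 1/5 = 1/5
q and q = 1/5 and 1/5 = 1/5
not (q and q) = not 1/5 = 4/5
p implies p = 1/5 implies 1/5 = 1
not (p implies p) = not 1 = 0
not (q and q) and not (p implies p) = 4/5 and 0 = 0
(q and (q and q)) implies (not (q and q) and not (p implies p)) = 1/5 implies 0 = 4/5
not p = not 1/5 = 4/5
q and q = 1/5 and 1/5 = 1/5
not p implies (q and q) = 4/5 implies 1/5 = 2/5
p and p = 1/5 and 1/5 = 1/5
(not p implies (q and q)) or (p and p) = 2/5 or 1/5 = 2/5
((q and (q and q)) implies (not (q and q) and not (p implies p))) implies ((not p implies (q and q)) or (p and p)) = 4/5 implies 2/5 = 3/5

3/5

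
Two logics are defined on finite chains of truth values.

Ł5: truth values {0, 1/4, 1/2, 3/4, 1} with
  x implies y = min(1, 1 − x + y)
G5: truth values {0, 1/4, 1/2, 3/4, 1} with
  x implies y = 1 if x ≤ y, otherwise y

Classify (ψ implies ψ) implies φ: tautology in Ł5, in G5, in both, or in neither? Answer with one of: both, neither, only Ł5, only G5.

neither

In Ł5: at φ = 0, ψ = 0 the value is 0 — not a tautology.
In G5: at φ = 0, ψ = 0 the value is 0 — not a tautology.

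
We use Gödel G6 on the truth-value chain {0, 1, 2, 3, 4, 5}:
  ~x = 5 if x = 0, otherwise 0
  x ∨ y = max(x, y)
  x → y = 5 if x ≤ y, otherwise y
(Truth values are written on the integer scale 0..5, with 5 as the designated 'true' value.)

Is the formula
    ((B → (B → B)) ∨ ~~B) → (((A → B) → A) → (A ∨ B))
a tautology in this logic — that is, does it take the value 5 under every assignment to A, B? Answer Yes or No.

No

Counterexample: take A = 1, B = 0.
B → B = 0 → 0 = 5
B → (B → B) = 0 → 5 = 5
~B = ~0 = 5
~~B = ~5 = 0
(B → (B → B)) ∨ ~~B = 5 ∨ 0 = 5
A → B = 1 → 0 = 0
(A → B) → A = 0 → 1 = 5
A ∨ B = 1 ∨ 0 = 1
((A → B) → A) → (A ∨ B) = 5 → 1 = 1
((B → (B → B)) ∨ ~~B) → (((A → B) → A) → (A ∨ B)) = 5 → 1 = 1
This gives 1 ≠ 5.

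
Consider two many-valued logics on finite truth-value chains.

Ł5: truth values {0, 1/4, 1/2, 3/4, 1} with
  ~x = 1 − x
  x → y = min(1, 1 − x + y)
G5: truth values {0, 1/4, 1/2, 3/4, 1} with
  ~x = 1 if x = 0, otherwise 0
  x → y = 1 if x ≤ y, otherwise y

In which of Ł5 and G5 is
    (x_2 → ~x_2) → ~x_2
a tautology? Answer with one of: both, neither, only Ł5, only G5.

In Ł5: at x_2 = 1/4 the value is 3/4 — not a tautology.
In G5: every assignment gives 1 — tautology.

only G5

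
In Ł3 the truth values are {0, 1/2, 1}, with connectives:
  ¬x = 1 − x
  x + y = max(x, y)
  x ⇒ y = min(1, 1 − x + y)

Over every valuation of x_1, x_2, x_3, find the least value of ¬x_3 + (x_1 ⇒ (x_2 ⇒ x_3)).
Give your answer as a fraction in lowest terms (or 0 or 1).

1/2

Take x_1 = 1, x_2 = 1, x_3 = 1/2:
¬x_3 = ¬1/2 = 1/2
x_2 ⇒ x_3 = 1 ⇒ 1/2 = 1/2
x_1 ⇒ (x_2 ⇒ x_3) = 1 ⇒ 1/2 = 1/2
¬x_3 + (x_1 ⇒ (x_2 ⇒ x_3)) = 1/2 + 1/2 = 1/2
No assignment yields a value below 1/2, so this is the minimum.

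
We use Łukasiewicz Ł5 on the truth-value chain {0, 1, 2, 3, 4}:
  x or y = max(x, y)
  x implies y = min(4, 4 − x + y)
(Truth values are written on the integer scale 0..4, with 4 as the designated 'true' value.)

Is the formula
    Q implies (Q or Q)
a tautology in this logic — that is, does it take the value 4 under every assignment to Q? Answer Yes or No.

Q = 0 ↦ 4
Q = 1 ↦ 4
Q = 2 ↦ 4
Q = 3 ↦ 4
Q = 4 ↦ 4
Every assignment gives a value ≥ 4.

Yes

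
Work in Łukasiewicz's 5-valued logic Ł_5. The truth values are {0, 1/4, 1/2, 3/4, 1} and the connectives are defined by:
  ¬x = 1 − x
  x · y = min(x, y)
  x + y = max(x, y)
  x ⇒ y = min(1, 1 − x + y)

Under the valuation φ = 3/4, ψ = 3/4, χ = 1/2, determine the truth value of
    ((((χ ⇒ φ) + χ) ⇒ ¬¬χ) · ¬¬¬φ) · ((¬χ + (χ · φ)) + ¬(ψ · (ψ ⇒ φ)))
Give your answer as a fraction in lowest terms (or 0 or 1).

1/4

χ ⇒ φ = 1/2 ⇒ 3/4 = 1
(χ ⇒ φ) + χ = 1 + 1/2 = 1
¬χ = ¬1/2 = 1/2
¬¬χ = ¬1/2 = 1/2
((χ ⇒ φ) + χ) ⇒ ¬¬χ = 1 ⇒ 1/2 = 1/2
¬φ = ¬3/4 = 1/4
¬¬φ = ¬1/4 = 3/4
¬¬¬φ = ¬3/4 = 1/4
(((χ ⇒ φ) + χ) ⇒ ¬¬χ) · ¬¬¬φ = 1/2 · 1/4 = 1/4
¬χ = ¬1/2 = 1/2
χ · φ = 1/2 · 3/4 = 1/2
¬χ + (χ · φ) = 1/2 + 1/2 = 1/2
ψ ⇒ φ = 3/4 ⇒ 3/4 = 1
ψ · (ψ ⇒ φ) = 3/4 · 1 = 3/4
¬(ψ · (ψ ⇒ φ)) = ¬3/4 = 1/4
(¬χ + (χ · φ)) + ¬(ψ · (ψ ⇒ φ)) = 1/2 + 1/4 = 1/2
((((χ ⇒ φ) + χ) ⇒ ¬¬χ) · ¬¬¬φ) · ((¬χ + (χ · φ)) + ¬(ψ · (ψ ⇒ φ))) = 1/4 · 1/2 = 1/4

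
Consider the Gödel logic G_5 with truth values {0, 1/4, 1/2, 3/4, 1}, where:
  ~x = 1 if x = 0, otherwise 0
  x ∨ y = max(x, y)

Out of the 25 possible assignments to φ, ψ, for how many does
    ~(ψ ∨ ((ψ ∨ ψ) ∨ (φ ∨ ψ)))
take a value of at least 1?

value 1: 1 assignment (counts)
value 0: 24 assignments
So 1 of the 25 assignments meets the threshold.

1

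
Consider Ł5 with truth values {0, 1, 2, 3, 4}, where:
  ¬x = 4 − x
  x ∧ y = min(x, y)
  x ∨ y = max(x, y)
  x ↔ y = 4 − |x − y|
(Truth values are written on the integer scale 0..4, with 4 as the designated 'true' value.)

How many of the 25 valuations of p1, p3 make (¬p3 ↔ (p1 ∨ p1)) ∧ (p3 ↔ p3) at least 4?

value 4: 5 assignments (counts)
value 3: 8 assignments
value 2: 6 assignments
value 1: 4 assignments
value 0: 2 assignments
So 5 of the 25 assignments meet the threshold.

5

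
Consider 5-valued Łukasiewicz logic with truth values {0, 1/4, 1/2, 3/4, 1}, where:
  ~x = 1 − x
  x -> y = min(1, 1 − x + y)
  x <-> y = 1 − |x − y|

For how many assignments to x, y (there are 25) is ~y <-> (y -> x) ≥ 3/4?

16

value 1: 9 assignments (counts)
value 3/4: 7 assignments (counts)
value 1/2: 5 assignments
value 1/4: 3 assignments
value 0: 1 assignment
So 16 of the 25 assignments meet the threshold.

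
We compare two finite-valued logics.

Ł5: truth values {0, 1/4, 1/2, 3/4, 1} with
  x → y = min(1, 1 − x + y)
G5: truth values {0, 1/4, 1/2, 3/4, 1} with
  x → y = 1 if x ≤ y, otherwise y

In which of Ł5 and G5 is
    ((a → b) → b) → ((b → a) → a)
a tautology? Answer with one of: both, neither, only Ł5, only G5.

In Ł5: every assignment gives 1 — tautology.
In G5: at a = 1/4, b = 0 the value is 1/4 — not a tautology.

only Ł5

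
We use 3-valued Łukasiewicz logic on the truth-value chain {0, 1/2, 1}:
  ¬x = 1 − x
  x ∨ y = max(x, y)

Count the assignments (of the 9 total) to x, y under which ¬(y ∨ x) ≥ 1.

1

x = 0, y = 0 ↦ 1  ≥
x = 0, y = 1/2 ↦ 1/2  <
x = 0, y = 1 ↦ 0  <
x = 1/2, y = 0 ↦ 1/2  <
x = 1/2, y = 1/2 ↦ 1/2  <
x = 1/2, y = 1 ↦ 0  <
x = 1, y = 0 ↦ 0  <
x = 1, y = 1/2 ↦ 0  <
x = 1, y = 1 ↦ 0  <
So 1 of the 9 assignments meets the threshold.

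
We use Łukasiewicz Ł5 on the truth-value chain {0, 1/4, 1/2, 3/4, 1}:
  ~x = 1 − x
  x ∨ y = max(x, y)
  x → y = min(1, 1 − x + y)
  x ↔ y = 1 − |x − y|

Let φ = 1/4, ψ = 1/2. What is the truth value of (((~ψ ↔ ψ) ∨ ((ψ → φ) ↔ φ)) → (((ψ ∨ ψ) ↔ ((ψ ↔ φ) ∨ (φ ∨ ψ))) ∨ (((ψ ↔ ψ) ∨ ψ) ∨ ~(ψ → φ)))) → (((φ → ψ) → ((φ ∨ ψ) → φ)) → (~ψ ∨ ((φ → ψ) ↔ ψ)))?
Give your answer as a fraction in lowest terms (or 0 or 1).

~ψ = ~1/2 = 1/2
~ψ ↔ ψ = 1/2 ↔ 1/2 = 1
ψ → φ = 1/2 → 1/4 = 3/4
(ψ → φ) ↔ φ = 3/4 ↔ 1/4 = 1/2
(~ψ ↔ ψ) ∨ ((ψ → φ) ↔ φ) = 1 ∨ 1/2 = 1
ψ ∨ ψ = 1/2 ∨ 1/2 = 1/2
ψ ↔ φ = 1/2 ↔ 1/4 = 3/4
φ ∨ ψ = 1/4 ∨ 1/2 = 1/2
(ψ ↔ φ) ∨ (φ ∨ ψ) = 3/4 ∨ 1/2 = 3/4
(ψ ∨ ψ) ↔ ((ψ ↔ φ) ∨ (φ ∨ ψ)) = 1/2 ↔ 3/4 = 3/4
ψ ↔ ψ = 1/2 ↔ 1/2 = 1
(ψ ↔ ψ) ∨ ψ = 1 ∨ 1/2 = 1
ψ → φ = 1/2 → 1/4 = 3/4
~(ψ → φ) = ~3/4 = 1/4
((ψ ↔ ψ) ∨ ψ) ∨ ~(ψ → φ) = 1 ∨ 1/4 = 1
((ψ ∨ ψ) ↔ ((ψ ↔ φ) ∨ (φ ∨ ψ))) ∨ (((ψ ↔ ψ) ∨ ψ) ∨ ~(ψ → φ)) = 3/4 ∨ 1 = 1
((~ψ ↔ ψ) ∨ ((ψ → φ) ↔ φ)) → (((ψ ∨ ψ) ↔ ((ψ ↔ φ) ∨ (φ ∨ ψ))) ∨ (((ψ ↔ ψ) ∨ ψ) ∨ ~(ψ → φ))) = 1 → 1 = 1
φ → ψ = 1/4 → 1/2 = 1
φ ∨ ψ = 1/4 ∨ 1/2 = 1/2
(φ ∨ ψ) → φ = 1/2 → 1/4 = 3/4
(φ → ψ) → ((φ ∨ ψ) → φ) = 1 → 3/4 = 3/4
~ψ = ~1/2 = 1/2
φ → ψ = 1/4 → 1/2 = 1
(φ → ψ) ↔ ψ = 1 ↔ 1/2 = 1/2
~ψ ∨ ((φ → ψ) ↔ ψ) = 1/2 ∨ 1/2 = 1/2
((φ → ψ) → ((φ ∨ ψ) → φ)) → (~ψ ∨ ((φ → ψ) ↔ ψ)) = 3/4 → 1/2 = 3/4
(((~ψ ↔ ψ) ∨ ((ψ → φ) ↔ φ)) → (((ψ ∨ ψ) ↔ ((ψ ↔ φ) ∨ (φ ∨ ψ))) ∨ (((ψ ↔ ψ) ∨ ψ) ∨ ~(ψ → φ)))) → (((φ → ψ) → ((φ ∨ ψ) → φ)) → (~ψ ∨ ((φ → ψ) ↔ ψ))) = 1 → 3/4 = 3/4

3/4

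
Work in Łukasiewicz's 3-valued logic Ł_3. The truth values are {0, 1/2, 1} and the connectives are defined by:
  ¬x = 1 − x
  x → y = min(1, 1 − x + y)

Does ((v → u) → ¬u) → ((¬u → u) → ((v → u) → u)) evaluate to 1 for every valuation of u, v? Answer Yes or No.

u = 0, v = 0 ↦ 1
u = 0, v = 1/2 ↦ 1
u = 0, v = 1 ↦ 1
u = 1/2, v = 0 ↦ 1
u = 1/2, v = 1/2 ↦ 1
u = 1/2, v = 1 ↦ 1
u = 1, v = 0 ↦ 1
u = 1, v = 1/2 ↦ 1
u = 1, v = 1 ↦ 1
Every assignment gives a value ≥ 1.

Yes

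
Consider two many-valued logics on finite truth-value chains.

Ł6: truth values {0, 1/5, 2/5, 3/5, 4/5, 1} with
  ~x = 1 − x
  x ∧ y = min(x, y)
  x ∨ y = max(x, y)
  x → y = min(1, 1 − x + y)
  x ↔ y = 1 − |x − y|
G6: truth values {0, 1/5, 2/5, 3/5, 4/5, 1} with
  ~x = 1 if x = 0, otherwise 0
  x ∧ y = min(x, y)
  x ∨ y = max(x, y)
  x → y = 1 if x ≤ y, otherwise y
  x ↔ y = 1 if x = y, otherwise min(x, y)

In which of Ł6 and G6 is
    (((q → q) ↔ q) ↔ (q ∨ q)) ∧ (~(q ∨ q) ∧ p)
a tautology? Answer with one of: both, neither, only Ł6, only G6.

neither

In Ł6: at p = 0, q = 0 the value is 0 — not a tautology.
In G6: at p = 0, q = 0 the value is 0 — not a tautology.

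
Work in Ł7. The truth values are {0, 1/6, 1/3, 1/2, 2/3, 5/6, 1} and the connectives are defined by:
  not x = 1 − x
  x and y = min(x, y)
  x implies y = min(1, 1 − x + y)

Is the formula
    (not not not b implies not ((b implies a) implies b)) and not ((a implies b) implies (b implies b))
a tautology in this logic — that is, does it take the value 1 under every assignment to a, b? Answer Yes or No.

Counterexample: take a = 0, b = 0.
not b = not 0 = 1
not not b = not 1 = 0
not not not b = not 0 = 1
b implies a = 0 implies 0 = 1
(b implies a) implies b = 1 implies 0 = 0
not ((b implies a) implies b) = not 0 = 1
not not not b implies not ((b implies a) implies b) = 1 implies 1 = 1
a implies b = 0 implies 0 = 1
b implies b = 0 implies 0 = 1
(a implies b) implies (b implies b) = 1 implies 1 = 1
not ((a implies b) implies (b implies b)) = not 1 = 0
(not not not b implies not ((b implies a) implies b)) and not ((a implies b) implies (b implies b)) = 1 and 0 = 0
This gives 0 ≠ 1.

No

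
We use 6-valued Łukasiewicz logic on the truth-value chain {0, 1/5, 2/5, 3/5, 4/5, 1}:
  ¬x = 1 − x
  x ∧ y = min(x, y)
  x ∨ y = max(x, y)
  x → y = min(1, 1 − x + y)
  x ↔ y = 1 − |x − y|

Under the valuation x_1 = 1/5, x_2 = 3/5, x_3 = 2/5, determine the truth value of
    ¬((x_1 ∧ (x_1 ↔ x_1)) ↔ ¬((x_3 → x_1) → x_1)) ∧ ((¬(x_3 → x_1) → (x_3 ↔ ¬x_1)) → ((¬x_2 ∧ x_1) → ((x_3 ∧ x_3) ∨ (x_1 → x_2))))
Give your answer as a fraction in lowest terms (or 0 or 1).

x_1 ↔ x_1 = 1/5 ↔ 1/5 = 1
x_1 ∧ (x_1 ↔ x_1) = 1/5 ∧ 1 = 1/5
x_3 → x_1 = 2/5 → 1/5 = 4/5
(x_3 → x_1) → x_1 = 4/5 → 1/5 = 2/5
¬((x_3 → x_1) → x_1) = ¬2/5 = 3/5
(x_1 ∧ (x_1 ↔ x_1)) ↔ ¬((x_3 → x_1) → x_1) = 1/5 ↔ 3/5 = 3/5
¬((x_1 ∧ (x_1 ↔ x_1)) ↔ ¬((x_3 → x_1) → x_1)) = ¬3/5 = 2/5
x_3 → x_1 = 2/5 → 1/5 = 4/5
¬(x_3 → x_1) = ¬4/5 = 1/5
¬x_1 = ¬1/5 = 4/5
x_3 ↔ ¬x_1 = 2/5 ↔ 4/5 = 3/5
¬(x_3 → x_1) → (x_3 ↔ ¬x_1) = 1/5 → 3/5 = 1
¬x_2 = ¬3/5 = 2/5
¬x_2 ∧ x_1 = 2/5 ∧ 1/5 = 1/5
x_3 ∧ x_3 = 2/5 ∧ 2/5 = 2/5
x_1 → x_2 = 1/5 → 3/5 = 1
(x_3 ∧ x_3) ∨ (x_1 → x_2) = 2/5 ∨ 1 = 1
(¬x_2 ∧ x_1) → ((x_3 ∧ x_3) ∨ (x_1 → x_2)) = 1/5 → 1 = 1
(¬(x_3 → x_1) → (x_3 ↔ ¬x_1)) → ((¬x_2 ∧ x_1) → ((x_3 ∧ x_3) ∨ (x_1 → x_2))) = 1 → 1 = 1
¬((x_1 ∧ (x_1 ↔ x_1)) ↔ ¬((x_3 → x_1) → x_1)) ∧ ((¬(x_3 → x_1) → (x_3 ↔ ¬x_1)) → ((¬x_2 ∧ x_1) → ((x_3 ∧ x_3) ∨ (x_1 → x_2)))) = 2/5 ∧ 1 = 2/5

2/5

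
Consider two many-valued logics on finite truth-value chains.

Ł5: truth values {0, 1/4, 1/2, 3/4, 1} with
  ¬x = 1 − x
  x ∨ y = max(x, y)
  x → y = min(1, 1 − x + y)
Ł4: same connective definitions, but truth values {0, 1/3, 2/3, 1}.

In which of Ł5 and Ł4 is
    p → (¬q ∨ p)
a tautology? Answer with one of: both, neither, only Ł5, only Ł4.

In Ł5: every assignment gives 1 — tautology.
In Ł4: every assignment gives 1 — tautology.

both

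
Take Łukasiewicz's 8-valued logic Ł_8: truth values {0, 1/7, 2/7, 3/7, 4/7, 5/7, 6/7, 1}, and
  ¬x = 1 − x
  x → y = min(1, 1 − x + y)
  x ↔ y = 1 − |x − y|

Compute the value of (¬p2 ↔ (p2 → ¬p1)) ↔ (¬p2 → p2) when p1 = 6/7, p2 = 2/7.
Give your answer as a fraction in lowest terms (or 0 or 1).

5/7

¬p2 = ¬2/7 = 5/7
¬p1 = ¬6/7 = 1/7
p2 → ¬p1 = 2/7 → 1/7 = 6/7
¬p2 ↔ (p2 → ¬p1) = 5/7 ↔ 6/7 = 6/7
¬p2 = ¬2/7 = 5/7
¬p2 → p2 = 5/7 → 2/7 = 4/7
(¬p2 ↔ (p2 → ¬p1)) ↔ (¬p2 → p2) = 6/7 ↔ 4/7 = 5/7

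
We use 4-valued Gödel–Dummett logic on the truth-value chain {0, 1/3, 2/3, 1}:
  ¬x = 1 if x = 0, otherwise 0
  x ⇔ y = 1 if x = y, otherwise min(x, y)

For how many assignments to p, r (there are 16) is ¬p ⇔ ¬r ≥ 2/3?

p = 0, r = 0 ↦ 1  ≥
p = 0, r = 1/3 ↦ 0  <
p = 0, r = 2/3 ↦ 0  <
p = 0, r = 1 ↦ 0  <
p = 1/3, r = 0 ↦ 0  <
p = 1/3, r = 1/3 ↦ 1  ≥
p = 1/3, r = 2/3 ↦ 1  ≥
p = 1/3, r = 1 ↦ 1  ≥
p = 2/3, r = 0 ↦ 0  <
p = 2/3, r = 1/3 ↦ 1  ≥
p = 2/3, r = 2/3 ↦ 1  ≥
p = 2/3, r = 1 ↦ 1  ≥
p = 1, r = 0 ↦ 0  <
p = 1, r = 1/3 ↦ 1  ≥
p = 1, r = 2/3 ↦ 1  ≥
p = 1, r = 1 ↦ 1  ≥
So 10 of the 16 assignments meet the threshold.

10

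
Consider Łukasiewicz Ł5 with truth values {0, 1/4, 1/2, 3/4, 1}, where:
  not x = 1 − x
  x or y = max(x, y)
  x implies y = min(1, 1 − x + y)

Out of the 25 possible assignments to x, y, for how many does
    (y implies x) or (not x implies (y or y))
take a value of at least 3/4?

24

value 1: 21 assignments (counts)
value 3/4: 3 assignments (counts)
value 1/2: 1 assignment
So 24 of the 25 assignments meet the threshold.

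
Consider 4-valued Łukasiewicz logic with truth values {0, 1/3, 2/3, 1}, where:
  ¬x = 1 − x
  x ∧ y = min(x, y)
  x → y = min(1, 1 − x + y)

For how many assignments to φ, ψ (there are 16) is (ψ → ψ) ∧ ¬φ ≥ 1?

φ = 0, ψ = 0 ↦ 1  ≥
φ = 0, ψ = 1/3 ↦ 1  ≥
φ = 0, ψ = 2/3 ↦ 1  ≥
φ = 0, ψ = 1 ↦ 1  ≥
φ = 1/3, ψ = 0 ↦ 2/3  <
φ = 1/3, ψ = 1/3 ↦ 2/3  <
φ = 1/3, ψ = 2/3 ↦ 2/3  <
φ = 1/3, ψ = 1 ↦ 2/3  <
φ = 2/3, ψ = 0 ↦ 1/3  <
φ = 2/3, ψ = 1/3 ↦ 1/3  <
φ = 2/3, ψ = 2/3 ↦ 1/3  <
φ = 2/3, ψ = 1 ↦ 1/3  <
φ = 1, ψ = 0 ↦ 0  <
φ = 1, ψ = 1/3 ↦ 0  <
φ = 1, ψ = 2/3 ↦ 0  <
φ = 1, ψ = 1 ↦ 0  <
So 4 of the 16 assignments meet the threshold.

4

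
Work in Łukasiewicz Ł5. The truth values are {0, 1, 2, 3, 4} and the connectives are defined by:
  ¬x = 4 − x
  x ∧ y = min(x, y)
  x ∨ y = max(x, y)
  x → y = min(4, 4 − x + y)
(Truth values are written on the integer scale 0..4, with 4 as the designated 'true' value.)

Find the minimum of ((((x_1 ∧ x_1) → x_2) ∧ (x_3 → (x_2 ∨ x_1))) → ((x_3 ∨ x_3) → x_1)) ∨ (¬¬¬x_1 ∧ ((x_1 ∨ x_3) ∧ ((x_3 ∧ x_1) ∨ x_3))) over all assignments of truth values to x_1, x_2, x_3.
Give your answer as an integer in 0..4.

Take x_1 = 0, x_2 = 2, x_3 = 2:
x_1 ∧ x_1 = 0 ∧ 0 = 0
(x_1 ∧ x_1) → x_2 = 0 → 2 = 4
x_2 ∨ x_1 = 2 ∨ 0 = 2
x_3 → (x_2 ∨ x_1) = 2 → 2 = 4
((x_1 ∧ x_1) → x_2) ∧ (x_3 → (x_2 ∨ x_1)) = 4 ∧ 4 = 4
x_3 ∨ x_3 = 2 ∨ 2 = 2
(x_3 ∨ x_3) → x_1 = 2 → 0 = 2
(((x_1 ∧ x_1) → x_2) ∧ (x_3 → (x_2 ∨ x_1))) → ((x_3 ∨ x_3) → x_1) = 4 → 2 = 2
¬x_1 = ¬0 = 4
¬¬x_1 = ¬4 = 0
¬¬¬x_1 = ¬0 = 4
x_1 ∨ x_3 = 0 ∨ 2 = 2
x_3 ∧ x_1 = 2 ∧ 0 = 0
(x_3 ∧ x_1) ∨ x_3 = 0 ∨ 2 = 2
(x_1 ∨ x_3) ∧ ((x_3 ∧ x_1) ∨ x_3) = 2 ∧ 2 = 2
¬¬¬x_1 ∧ ((x_1 ∨ x_3) ∧ ((x_3 ∧ x_1) ∨ x_3)) = 4 ∧ 2 = 2
((((x_1 ∧ x_1) → x_2) ∧ (x_3 → (x_2 ∨ x_1))) → ((x_3 ∨ x_3) → x_1)) ∨ (¬¬¬x_1 ∧ ((x_1 ∨ x_3) ∧ ((x_3 ∧ x_1) ∨ x_3))) = 2 ∨ 2 = 2
No assignment yields a value below 2, so this is the minimum.

2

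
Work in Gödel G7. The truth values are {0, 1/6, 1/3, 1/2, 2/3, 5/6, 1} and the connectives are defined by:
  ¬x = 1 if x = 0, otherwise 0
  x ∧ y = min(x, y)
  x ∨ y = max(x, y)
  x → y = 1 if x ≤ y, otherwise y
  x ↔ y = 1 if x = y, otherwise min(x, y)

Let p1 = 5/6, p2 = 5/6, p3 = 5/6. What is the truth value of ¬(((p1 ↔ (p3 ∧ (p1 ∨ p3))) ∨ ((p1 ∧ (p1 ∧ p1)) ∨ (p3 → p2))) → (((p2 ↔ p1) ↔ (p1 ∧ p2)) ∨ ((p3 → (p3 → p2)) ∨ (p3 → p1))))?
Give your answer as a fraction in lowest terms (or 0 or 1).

0

p1 ∨ p3 = 5/6 ∨ 5/6 = 5/6
p3 ∧ (p1 ∨ p3) = 5/6 ∧ 5/6 = 5/6
p1 ↔ (p3 ∧ (p1 ∨ p3)) = 5/6 ↔ 5/6 = 1
p1 ∧ p1 = 5/6 ∧ 5/6 = 5/6
p1 ∧ (p1 ∧ p1) = 5/6 ∧ 5/6 = 5/6
p3 → p2 = 5/6 → 5/6 = 1
(p1 ∧ (p1 ∧ p1)) ∨ (p3 → p2) = 5/6 ∨ 1 = 1
(p1 ↔ (p3 ∧ (p1 ∨ p3))) ∨ ((p1 ∧ (p1 ∧ p1)) ∨ (p3 → p2)) = 1 ∨ 1 = 1
p2 ↔ p1 = 5/6 ↔ 5/6 = 1
p1 ∧ p2 = 5/6 ∧ 5/6 = 5/6
(p2 ↔ p1) ↔ (p1 ∧ p2) = 1 ↔ 5/6 = 5/6
p3 → p2 = 5/6 → 5/6 = 1
p3 → (p3 → p2) = 5/6 → 1 = 1
p3 → p1 = 5/6 → 5/6 = 1
(p3 → (p3 → p2)) ∨ (p3 → p1) = 1 ∨ 1 = 1
((p2 ↔ p1) ↔ (p1 ∧ p2)) ∨ ((p3 → (p3 → p2)) ∨ (p3 → p1)) = 5/6 ∨ 1 = 1
((p1 ↔ (p3 ∧ (p1 ∨ p3))) ∨ ((p1 ∧ (p1 ∧ p1)) ∨ (p3 → p2))) → (((p2 ↔ p1) ↔ (p1 ∧ p2)) ∨ ((p3 → (p3 → p2)) ∨ (p3 → p1))) = 1 → 1 = 1
¬(((p1 ↔ (p3 ∧ (p1 ∨ p3))) ∨ ((p1 ∧ (p1 ∧ p1)) ∨ (p3 → p2))) → (((p2 ↔ p1) ↔ (p1 ∧ p2)) ∨ ((p3 → (p3 → p2)) ∨ (p3 → p1)))) = ¬1 = 0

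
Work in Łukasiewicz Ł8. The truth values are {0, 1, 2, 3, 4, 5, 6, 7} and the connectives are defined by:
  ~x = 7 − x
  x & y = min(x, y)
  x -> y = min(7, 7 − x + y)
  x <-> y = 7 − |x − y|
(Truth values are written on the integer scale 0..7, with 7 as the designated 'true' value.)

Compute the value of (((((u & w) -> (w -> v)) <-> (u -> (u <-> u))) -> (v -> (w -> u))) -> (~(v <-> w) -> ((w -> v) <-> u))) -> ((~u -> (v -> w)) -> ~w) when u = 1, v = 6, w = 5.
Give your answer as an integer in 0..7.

u & w = 1 & 5 = 1
w -> v = 5 -> 6 = 7
(u & w) -> (w -> v) = 1 -> 7 = 7
u <-> u = 1 <-> 1 = 7
u -> (u <-> u) = 1 -> 7 = 7
((u & w) -> (w -> v)) <-> (u -> (u <-> u)) = 7 <-> 7 = 7
w -> u = 5 -> 1 = 3
v -> (w -> u) = 6 -> 3 = 4
(((u & w) -> (w -> v)) <-> (u -> (u <-> u))) -> (v -> (w -> u)) = 7 -> 4 = 4
v <-> w = 6 <-> 5 = 6
~(v <-> w) = ~6 = 1
w -> v = 5 -> 6 = 7
(w -> v) <-> u = 7 <-> 1 = 1
~(v <-> w) -> ((w -> v) <-> u) = 1 -> 1 = 7
((((u & w) -> (w -> v)) <-> (u -> (u <-> u))) -> (v -> (w -> u))) -> (~(v <-> w) -> ((w -> v) <-> u)) = 4 -> 7 = 7
~u = ~1 = 6
v -> w = 6 -> 5 = 6
~u -> (v -> w) = 6 -> 6 = 7
~w = ~5 = 2
(~u -> (v -> w)) -> ~w = 7 -> 2 = 2
(((((u & w) -> (w -> v)) <-> (u -> (u <-> u))) -> (v -> (w -> u))) -> (~(v <-> w) -> ((w -> v) <-> u))) -> ((~u -> (v -> w)) -> ~w) = 7 -> 2 = 2

2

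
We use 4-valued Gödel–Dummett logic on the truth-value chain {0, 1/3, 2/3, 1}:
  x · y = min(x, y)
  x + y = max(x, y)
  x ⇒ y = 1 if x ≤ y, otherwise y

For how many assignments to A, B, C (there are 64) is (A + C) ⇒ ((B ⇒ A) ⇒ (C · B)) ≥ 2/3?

28

value 1: 24 assignments (counts)
value 2/3: 4 assignments (counts)
value 1/3: 12 assignments
value 0: 24 assignments
So 28 of the 64 assignments meet the threshold.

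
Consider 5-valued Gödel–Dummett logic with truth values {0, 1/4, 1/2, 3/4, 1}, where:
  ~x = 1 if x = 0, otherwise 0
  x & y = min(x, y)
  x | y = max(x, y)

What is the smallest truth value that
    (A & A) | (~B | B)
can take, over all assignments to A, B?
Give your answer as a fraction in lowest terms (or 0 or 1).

Take A = 0, B = 1/4:
A & A = 0 & 0 = 0
~B = ~1/4 = 0
~B | B = 0 | 1/4 = 1/4
(A & A) | (~B | B) = 0 | 1/4 = 1/4
No assignment yields a value below 1/4, so this is the minimum.

1/4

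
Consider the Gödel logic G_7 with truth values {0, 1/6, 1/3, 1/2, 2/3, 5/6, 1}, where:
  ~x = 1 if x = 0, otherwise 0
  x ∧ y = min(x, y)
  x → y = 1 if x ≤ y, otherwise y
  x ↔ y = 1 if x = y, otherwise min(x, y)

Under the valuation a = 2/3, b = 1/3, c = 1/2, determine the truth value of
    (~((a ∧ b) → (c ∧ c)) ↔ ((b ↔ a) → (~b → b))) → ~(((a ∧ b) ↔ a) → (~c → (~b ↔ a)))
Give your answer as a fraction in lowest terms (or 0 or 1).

a ∧ b = 2/3 ∧ 1/3 = 1/3
c ∧ c = 1/2 ∧ 1/2 = 1/2
(a ∧ b) → (c ∧ c) = 1/3 → 1/2 = 1
~((a ∧ b) → (c ∧ c)) = ~1 = 0
b ↔ a = 1/3 ↔ 2/3 = 1/3
~b = ~1/3 = 0
~b → b = 0 → 1/3 = 1
(b ↔ a) → (~b → b) = 1/3 → 1 = 1
~((a ∧ b) → (c ∧ c)) ↔ ((b ↔ a) → (~b → b)) = 0 ↔ 1 = 0
a ∧ b = 2/3 ∧ 1/3 = 1/3
(a ∧ b) ↔ a = 1/3 ↔ 2/3 = 1/3
~c = ~1/2 = 0
~b = ~1/3 = 0
~b ↔ a = 0 ↔ 2/3 = 0
~c → (~b ↔ a) = 0 → 0 = 1
((a ∧ b) ↔ a) → (~c → (~b ↔ a)) = 1/3 → 1 = 1
~(((a ∧ b) ↔ a) → (~c → (~b ↔ a))) = ~1 = 0
(~((a ∧ b) → (c ∧ c)) ↔ ((b ↔ a) → (~b → b))) → ~(((a ∧ b) ↔ a) → (~c → (~b ↔ a))) = 0 → 0 = 1

1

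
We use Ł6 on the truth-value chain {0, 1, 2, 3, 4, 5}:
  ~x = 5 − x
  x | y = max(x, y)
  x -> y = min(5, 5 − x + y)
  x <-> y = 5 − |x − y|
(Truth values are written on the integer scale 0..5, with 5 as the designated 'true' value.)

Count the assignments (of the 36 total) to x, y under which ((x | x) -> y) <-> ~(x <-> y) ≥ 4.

10

value 5: 1 assignment (counts)
value 4: 9 assignments (counts)
value 3: 3 assignments
value 2: 11 assignments
value 1: 5 assignments
value 0: 7 assignments
So 10 of the 36 assignments meet the threshold.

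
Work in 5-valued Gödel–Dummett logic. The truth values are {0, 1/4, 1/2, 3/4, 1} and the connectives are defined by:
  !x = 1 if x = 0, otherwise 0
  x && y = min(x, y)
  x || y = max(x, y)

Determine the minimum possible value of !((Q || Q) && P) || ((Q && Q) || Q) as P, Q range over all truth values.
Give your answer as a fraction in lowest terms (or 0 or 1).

1/4

Take P = 1/4, Q = 1/4:
Q || Q = 1/4 || 1/4 = 1/4
(Q || Q) && P = 1/4 && 1/4 = 1/4
!((Q || Q) && P) = !1/4 = 0
Q && Q = 1/4 && 1/4 = 1/4
(Q && Q) || Q = 1/4 || 1/4 = 1/4
!((Q || Q) && P) || ((Q && Q) || Q) = 0 || 1/4 = 1/4
No assignment yields a value below 1/4, so this is the minimum.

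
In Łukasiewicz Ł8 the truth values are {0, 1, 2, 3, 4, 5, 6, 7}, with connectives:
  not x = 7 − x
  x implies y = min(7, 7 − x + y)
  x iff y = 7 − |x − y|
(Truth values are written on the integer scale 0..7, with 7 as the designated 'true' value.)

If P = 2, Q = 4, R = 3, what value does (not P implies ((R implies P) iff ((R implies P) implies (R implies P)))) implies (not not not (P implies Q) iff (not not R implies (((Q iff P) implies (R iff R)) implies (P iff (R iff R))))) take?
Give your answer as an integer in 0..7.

not P = not 2 = 5
R implies P = 3 implies 2 = 6
R implies P = 3 implies 2 = 6
R implies P = 3 implies 2 = 6
(R implies P) implies (R implies P) = 6 implies 6 = 7
(R implies P) iff ((R implies P) implies (R implies P)) = 6 iff 7 = 6
not P implies ((R implies P) iff ((R implies P) implies (R implies P))) = 5 implies 6 = 7
P implies Q = 2 implies 4 = 7
not (P implies Q) = not 7 = 0
not not (P implies Q) = not 0 = 7
not not not (P implies Q) = not 7 = 0
not R = not 3 = 4
not not R = not 4 = 3
Q iff P = 4 iff 2 = 5
R iff R = 3 iff 3 = 7
(Q iff P) implies (R iff R) = 5 implies 7 = 7
R iff R = 3 iff 3 = 7
P iff (R iff R) = 2 iff 7 = 2
((Q iff P) implies (R iff R)) implies (P iff (R iff R)) = 7 implies 2 = 2
not not R implies (((Q iff P) implies (R iff R)) implies (P iff (R iff R))) = 3 implies 2 = 6
not not not (P implies Q) iff (not not R implies (((Q iff P) implies (R iff R)) implies (P iff (R iff R)))) = 0 iff 6 = 1
(not P implies ((R implies P) iff ((R implies P) implies (R implies P)))) implies (not not not (P implies Q) iff (not not R implies (((Q iff P) implies (R iff R)) implies (P iff (R iff R))))) = 7 implies 1 = 1

1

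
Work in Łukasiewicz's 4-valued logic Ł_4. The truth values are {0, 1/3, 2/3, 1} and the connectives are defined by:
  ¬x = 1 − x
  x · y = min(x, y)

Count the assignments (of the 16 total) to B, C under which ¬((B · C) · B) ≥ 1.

7

B = 0, C = 0 ↦ 1  ≥
B = 0, C = 1/3 ↦ 1  ≥
B = 0, C = 2/3 ↦ 1  ≥
B = 0, C = 1 ↦ 1  ≥
B = 1/3, C = 0 ↦ 1  ≥
B = 1/3, C = 1/3 ↦ 2/3  <
B = 1/3, C = 2/3 ↦ 2/3  <
B = 1/3, C = 1 ↦ 2/3  <
B = 2/3, C = 0 ↦ 1  ≥
B = 2/3, C = 1/3 ↦ 2/3  <
B = 2/3, C = 2/3 ↦ 1/3  <
B = 2/3, C = 1 ↦ 1/3  <
B = 1, C = 0 ↦ 1  ≥
B = 1, C = 1/3 ↦ 2/3  <
B = 1, C = 2/3 ↦ 1/3  <
B = 1, C = 1 ↦ 0  <
So 7 of the 16 assignments meet the threshold.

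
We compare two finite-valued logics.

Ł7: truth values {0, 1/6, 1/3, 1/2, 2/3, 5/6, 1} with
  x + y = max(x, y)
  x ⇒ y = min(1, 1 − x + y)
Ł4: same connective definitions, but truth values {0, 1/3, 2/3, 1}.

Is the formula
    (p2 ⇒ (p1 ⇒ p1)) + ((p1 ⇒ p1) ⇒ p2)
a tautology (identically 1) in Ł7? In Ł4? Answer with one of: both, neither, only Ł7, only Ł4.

both

In Ł7: every assignment gives 1 — tautology.
In Ł4: every assignment gives 1 — tautology.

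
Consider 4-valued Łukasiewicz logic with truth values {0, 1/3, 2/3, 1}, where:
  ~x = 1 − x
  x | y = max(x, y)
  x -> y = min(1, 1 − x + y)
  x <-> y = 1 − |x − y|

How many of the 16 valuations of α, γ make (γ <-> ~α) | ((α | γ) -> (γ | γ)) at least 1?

α = 0, γ = 0 ↦ 1  ≥
α = 0, γ = 1/3 ↦ 1  ≥
α = 0, γ = 2/3 ↦ 1  ≥
α = 0, γ = 1 ↦ 1  ≥
α = 1/3, γ = 0 ↦ 2/3  <
α = 1/3, γ = 1/3 ↦ 1  ≥
α = 1/3, γ = 2/3 ↦ 1  ≥
α = 1/3, γ = 1 ↦ 1  ≥
α = 2/3, γ = 0 ↦ 2/3  <
α = 2/3, γ = 1/3 ↦ 1  ≥
α = 2/3, γ = 2/3 ↦ 1  ≥
α = 2/3, γ = 1 ↦ 1  ≥
α = 1, γ = 0 ↦ 1  ≥
α = 1, γ = 1/3 ↦ 2/3  <
α = 1, γ = 2/3 ↦ 2/3  <
α = 1, γ = 1 ↦ 1  ≥
So 12 of the 16 assignments meet the threshold.

12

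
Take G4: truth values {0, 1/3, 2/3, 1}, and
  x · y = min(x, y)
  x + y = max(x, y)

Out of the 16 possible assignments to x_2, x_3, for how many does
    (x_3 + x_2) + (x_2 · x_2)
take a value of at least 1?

7

x_2 = 0, x_3 = 0 ↦ 0  <
x_2 = 0, x_3 = 1/3 ↦ 1/3  <
x_2 = 0, x_3 = 2/3 ↦ 2/3  <
x_2 = 0, x_3 = 1 ↦ 1  ≥
x_2 = 1/3, x_3 = 0 ↦ 1/3  <
x_2 = 1/3, x_3 = 1/3 ↦ 1/3  <
x_2 = 1/3, x_3 = 2/3 ↦ 2/3  <
x_2 = 1/3, x_3 = 1 ↦ 1  ≥
x_2 = 2/3, x_3 = 0 ↦ 2/3  <
x_2 = 2/3, x_3 = 1/3 ↦ 2/3  <
x_2 = 2/3, x_3 = 2/3 ↦ 2/3  <
x_2 = 2/3, x_3 = 1 ↦ 1  ≥
x_2 = 1, x_3 = 0 ↦ 1  ≥
x_2 = 1, x_3 = 1/3 ↦ 1  ≥
x_2 = 1, x_3 = 2/3 ↦ 1  ≥
x_2 = 1, x_3 = 1 ↦ 1  ≥
So 7 of the 16 assignments meet the threshold.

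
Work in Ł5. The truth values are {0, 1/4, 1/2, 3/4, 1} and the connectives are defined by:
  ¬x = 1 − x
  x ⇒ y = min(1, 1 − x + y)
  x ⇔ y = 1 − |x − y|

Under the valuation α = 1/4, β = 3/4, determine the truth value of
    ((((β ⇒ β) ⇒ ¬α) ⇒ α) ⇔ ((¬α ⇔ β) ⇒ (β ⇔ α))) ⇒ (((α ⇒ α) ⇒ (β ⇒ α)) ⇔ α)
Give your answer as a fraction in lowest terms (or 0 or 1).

3/4

β ⇒ β = 3/4 ⇒ 3/4 = 1
¬α = ¬1/4 = 3/4
(β ⇒ β) ⇒ ¬α = 1 ⇒ 3/4 = 3/4
((β ⇒ β) ⇒ ¬α) ⇒ α = 3/4 ⇒ 1/4 = 1/2
¬α = ¬1/4 = 3/4
¬α ⇔ β = 3/4 ⇔ 3/4 = 1
β ⇔ α = 3/4 ⇔ 1/4 = 1/2
(¬α ⇔ β) ⇒ (β ⇔ α) = 1 ⇒ 1/2 = 1/2
(((β ⇒ β) ⇒ ¬α) ⇒ α) ⇔ ((¬α ⇔ β) ⇒ (β ⇔ α)) = 1/2 ⇔ 1/2 = 1
α ⇒ α = 1/4 ⇒ 1/4 = 1
β ⇒ α = 3/4 ⇒ 1/4 = 1/2
(α ⇒ α) ⇒ (β ⇒ α) = 1 ⇒ 1/2 = 1/2
((α ⇒ α) ⇒ (β ⇒ α)) ⇔ α = 1/2 ⇔ 1/4 = 3/4
((((β ⇒ β) ⇒ ¬α) ⇒ α) ⇔ ((¬α ⇔ β) ⇒ (β ⇔ α))) ⇒ (((α ⇒ α) ⇒ (β ⇒ α)) ⇔ α) = 1 ⇒ 3/4 = 3/4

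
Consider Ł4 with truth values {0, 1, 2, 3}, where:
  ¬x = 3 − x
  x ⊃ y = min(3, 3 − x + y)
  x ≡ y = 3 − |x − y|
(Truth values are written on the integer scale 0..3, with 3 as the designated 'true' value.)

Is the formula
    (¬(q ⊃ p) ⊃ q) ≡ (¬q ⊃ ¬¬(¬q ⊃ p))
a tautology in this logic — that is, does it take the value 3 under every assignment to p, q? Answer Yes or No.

Counterexample: take p = 0, q = 0.
q ⊃ p = 0 ⊃ 0 = 3
¬(q ⊃ p) = ¬3 = 0
¬(q ⊃ p) ⊃ q = 0 ⊃ 0 = 3
¬q = ¬0 = 3
¬q = ¬0 = 3
¬q ⊃ p = 3 ⊃ 0 = 0
¬(¬q ⊃ p) = ¬0 = 3
¬¬(¬q ⊃ p) = ¬3 = 0
¬q ⊃ ¬¬(¬q ⊃ p) = 3 ⊃ 0 = 0
(¬(q ⊃ p) ⊃ q) ≡ (¬q ⊃ ¬¬(¬q ⊃ p)) = 3 ≡ 0 = 0
This gives 0 ≠ 3.

No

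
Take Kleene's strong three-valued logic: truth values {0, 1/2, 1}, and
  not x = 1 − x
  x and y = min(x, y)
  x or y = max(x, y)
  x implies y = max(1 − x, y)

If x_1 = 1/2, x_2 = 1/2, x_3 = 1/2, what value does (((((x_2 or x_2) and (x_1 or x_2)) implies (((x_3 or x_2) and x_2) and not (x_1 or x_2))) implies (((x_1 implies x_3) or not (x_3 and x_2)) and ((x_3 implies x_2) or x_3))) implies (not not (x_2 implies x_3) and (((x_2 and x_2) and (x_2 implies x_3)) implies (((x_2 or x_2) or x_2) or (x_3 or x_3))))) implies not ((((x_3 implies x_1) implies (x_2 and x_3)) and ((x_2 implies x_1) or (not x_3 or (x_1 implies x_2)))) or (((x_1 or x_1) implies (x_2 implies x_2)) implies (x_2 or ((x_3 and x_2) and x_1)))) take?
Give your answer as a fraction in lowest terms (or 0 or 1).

x_2 or x_2 = 1/2 or 1/2 = 1/2
x_1 or x_2 = 1/2 or 1/2 = 1/2
(x_2 or x_2) and (x_1 or x_2) = 1/2 and 1/2 = 1/2
x_3 or x_2 = 1/2 or 1/2 = 1/2
(x_3 or x_2) and x_2 = 1/2 and 1/2 = 1/2
x_1 or x_2 = 1/2 or 1/2 = 1/2
not (x_1 or x_2) = not 1/2 = 1/2
((x_3 or x_2) and x_2) and not (x_1 or x_2) = 1/2 and 1/2 = 1/2
((x_2 or x_2) and (x_1 or x_2)) implies (((x_3 or x_2) and x_2) and not (x_1 or x_2)) = 1/2 implies 1/2 = 1/2
x_1 implies x_3 = 1/2 implies 1/2 = 1/2
x_3 and x_2 = 1/2 and 1/2 = 1/2
not (x_3 and x_2) = not 1/2 = 1/2
(x_1 implies x_3) or not (x_3 and x_2) = 1/2 or 1/2 = 1/2
x_3 implies x_2 = 1/2 implies 1/2 = 1/2
(x_3 implies x_2) or x_3 = 1/2 or 1/2 = 1/2
((x_1 implies x_3) or not (x_3 and x_2)) and ((x_3 implies x_2) or x_3) = 1/2 and 1/2 = 1/2
(((x_2 or x_2) and (x_1 or x_2)) implies (((x_3 or x_2) and x_2) and not (x_1 or x_2))) implies (((x_1 implies x_3) or not (x_3 and x_2)) and ((x_3 implies x_2) or x_3)) = 1/2 implies 1/2 = 1/2
x_2 implies x_3 = 1/2 implies 1/2 = 1/2
not (x_2 implies x_3) = not 1/2 = 1/2
not not (x_2 implies x_3) = not 1/2 = 1/2
x_2 and x_2 = 1/2 and 1/2 = 1/2
x_2 implies x_3 = 1/2 implies 1/2 = 1/2
(x_2 and x_2) and (x_2 implies x_3) = 1/2 and 1/2 = 1/2
x_2 or x_2 = 1/2 or 1/2 = 1/2
(x_2 or x_2) or x_2 = 1/2 or 1/2 = 1/2
x_3 or x_3 = 1/2 or 1/2 = 1/2
((x_2 or x_2) or x_2) or (x_3 or x_3) = 1/2 or 1/2 = 1/2
((x_2 and x_2) and (x_2 implies x_3)) implies (((x_2 or x_2) or x_2) or (x_3 or x_3)) = 1/2 implies 1/2 = 1/2
not not (x_2 implies x_3) and (((x_2 and x_2) and (x_2 implies x_3)) implies (((x_2 or x_2) or x_2) or (x_3 or x_3))) = 1/2 and 1/2 = 1/2
((((x_2 or x_2) and (x_1 or x_2)) implies (((x_3 or x_2) and x_2) and not (x_1 or x_2))) implies (((x_1 implies x_3) or not (x_3 and x_2)) and ((x_3 implies x_2) or x_3))) implies (not not (x_2 implies x_3) and (((x_2 and x_2) and (x_2 implies x_3)) implies (((x_2 or x_2) or x_2) or (x_3 or x_3)))) = 1/2 implies 1/2 = 1/2
x_3 implies x_1 = 1/2 implies 1/2 = 1/2
x_2 and x_3 = 1/2 and 1/2 = 1/2
(x_3 implies x_1) implies (x_2 and x_3) = 1/2 implies 1/2 = 1/2
x_2 implies x_1 = 1/2 implies 1/2 = 1/2
not x_3 = not 1/2 = 1/2
x_1 implies x_2 = 1/2 implies 1/2 = 1/2
not x_3 or (x_1 implies x_2) = 1/2 or 1/2 = 1/2
(x_2 implies x_1) or (not x_3 or (x_1 implies x_2)) = 1/2 or 1/2 = 1/2
((x_3 implies x_1) implies (x_2 and x_3)) and ((x_2 implies x_1) or (not x_3 or (x_1 implies x_2))) = 1/2 and 1/2 = 1/2
x_1 or x_1 = 1/2 or 1/2 = 1/2
x_2 implies x_2 = 1/2 implies 1/2 = 1/2
(x_1 or x_1) implies (x_2 implies x_2) = 1/2 implies 1/2 = 1/2
x_3 and x_2 = 1/2 and 1/2 = 1/2
(x_3 and x_2) and x_1 = 1/2 and 1/2 = 1/2
x_2 or ((x_3 and x_2) and x_1) = 1/2 or 1/2 = 1/2
((x_1 or x_1) implies (x_2 implies x_2)) implies (x_2 or ((x_3 and x_2) and x_1)) = 1/2 implies 1/2 = 1/2
(((x_3 implies x_1) implies (x_2 and x_3)) and ((x_2 implies x_1) or (not x_3 or (x_1 implies x_2)))) or (((x_1 or x_1) implies (x_2 implies x_2)) implies (x_2 or ((x_3 and x_2) and x_1))) = 1/2 or 1/2 = 1/2
not ((((x_3 implies x_1) implies (x_2 and x_3)) and ((x_2 implies x_1) or (not x_3 or (x_1 implies x_2)))) or (((x_1 or x_1) implies (x_2 implies x_2)) implies (x_2 or ((x_3 and x_2) and x_1)))) = not 1/2 = 1/2
(((((x_2 or x_2) and (x_1 or x_2)) implies (((x_3 or x_2) and x_2) and not (x_1 or x_2))) implies (((x_1 implies x_3) or not (x_3 and x_2)) and ((x_3 implies x_2) or x_3))) implies (not not (x_2 implies x_3) and (((x_2 and x_2) and (x_2 implies x_3)) implies (((x_2 or x_2) or x_2) or (x_3 or x_3))))) implies not ((((x_3 implies x_1) implies (x_2 and x_3)) and ((x_2 implies x_1) or (not x_3 or (x_1 implies x_2)))) or (((x_1 or x_1) implies (x_2 implies x_2)) implies (x_2 or ((x_3 and x_2) and x_1)))) = 1/2 implies 1/2 = 1/2

1/2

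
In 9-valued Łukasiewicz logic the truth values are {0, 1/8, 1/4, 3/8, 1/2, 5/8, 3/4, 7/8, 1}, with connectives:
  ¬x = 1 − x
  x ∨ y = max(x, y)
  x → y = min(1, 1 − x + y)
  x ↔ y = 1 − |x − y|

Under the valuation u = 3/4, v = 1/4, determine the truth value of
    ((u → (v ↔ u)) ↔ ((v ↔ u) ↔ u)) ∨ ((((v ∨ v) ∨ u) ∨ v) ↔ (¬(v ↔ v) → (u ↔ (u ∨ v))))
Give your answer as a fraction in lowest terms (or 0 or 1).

1

v ↔ u = 1/4 ↔ 3/4 = 1/2
u → (v ↔ u) = 3/4 → 1/2 = 3/4
v ↔ u = 1/4 ↔ 3/4 = 1/2
(v ↔ u) ↔ u = 1/2 ↔ 3/4 = 3/4
(u → (v ↔ u)) ↔ ((v ↔ u) ↔ u) = 3/4 ↔ 3/4 = 1
v ∨ v = 1/4 ∨ 1/4 = 1/4
(v ∨ v) ∨ u = 1/4 ∨ 3/4 = 3/4
((v ∨ v) ∨ u) ∨ v = 3/4 ∨ 1/4 = 3/4
v ↔ v = 1/4 ↔ 1/4 = 1
¬(v ↔ v) = ¬1 = 0
u ∨ v = 3/4 ∨ 1/4 = 3/4
u ↔ (u ∨ v) = 3/4 ↔ 3/4 = 1
¬(v ↔ v) → (u ↔ (u ∨ v)) = 0 → 1 = 1
(((v ∨ v) ∨ u) ∨ v) ↔ (¬(v ↔ v) → (u ↔ (u ∨ v))) = 3/4 ↔ 1 = 3/4
((u → (v ↔ u)) ↔ ((v ↔ u) ↔ u)) ∨ ((((v ∨ v) ∨ u) ∨ v) ↔ (¬(v ↔ v) → (u ↔ (u ∨ v)))) = 1 ∨ 3/4 = 1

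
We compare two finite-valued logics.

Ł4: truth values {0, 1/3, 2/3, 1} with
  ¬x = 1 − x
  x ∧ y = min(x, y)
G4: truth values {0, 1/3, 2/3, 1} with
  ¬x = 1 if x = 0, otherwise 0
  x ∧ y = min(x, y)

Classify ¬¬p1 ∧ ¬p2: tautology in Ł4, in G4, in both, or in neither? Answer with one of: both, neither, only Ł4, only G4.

neither

In Ł4: at p1 = 0, p2 = 0 the value is 0 — not a tautology.
In G4: at p1 = 0, p2 = 0 the value is 0 — not a tautology.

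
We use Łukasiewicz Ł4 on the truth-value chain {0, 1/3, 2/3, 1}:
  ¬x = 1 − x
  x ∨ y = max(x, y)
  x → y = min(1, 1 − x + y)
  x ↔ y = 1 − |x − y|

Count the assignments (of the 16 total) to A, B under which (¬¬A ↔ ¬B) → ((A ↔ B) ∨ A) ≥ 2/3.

15

A = 0, B = 0 ↦ 1  ≥
A = 0, B = 1/3 ↦ 1  ≥
A = 0, B = 2/3 ↦ 2/3  ≥
A = 0, B = 1 ↦ 0  <
A = 1/3, B = 0 ↦ 1  ≥
A = 1/3, B = 1/3 ↦ 1  ≥
A = 1/3, B = 2/3 ↦ 2/3  ≥
A = 1/3, B = 1 ↦ 2/3  ≥
A = 2/3, B = 0 ↦ 1  ≥
A = 2/3, B = 1/3 ↦ 2/3  ≥
A = 2/3, B = 2/3 ↦ 1  ≥
A = 2/3, B = 1 ↦ 1  ≥
A = 1, B = 0 ↦ 1  ≥
A = 1, B = 1/3 ↦ 1  ≥
A = 1, B = 2/3 ↦ 1  ≥
A = 1, B = 1 ↦ 1  ≥
So 15 of the 16 assignments meet the threshold.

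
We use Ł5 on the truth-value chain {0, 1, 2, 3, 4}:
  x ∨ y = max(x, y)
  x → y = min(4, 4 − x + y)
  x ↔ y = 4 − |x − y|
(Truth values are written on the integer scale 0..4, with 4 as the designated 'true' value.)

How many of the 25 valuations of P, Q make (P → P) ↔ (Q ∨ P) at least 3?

value 4: 9 assignments (counts)
value 3: 7 assignments (counts)
value 2: 5 assignments
value 1: 3 assignments
value 0: 1 assignment
So 16 of the 25 assignments meet the threshold.

16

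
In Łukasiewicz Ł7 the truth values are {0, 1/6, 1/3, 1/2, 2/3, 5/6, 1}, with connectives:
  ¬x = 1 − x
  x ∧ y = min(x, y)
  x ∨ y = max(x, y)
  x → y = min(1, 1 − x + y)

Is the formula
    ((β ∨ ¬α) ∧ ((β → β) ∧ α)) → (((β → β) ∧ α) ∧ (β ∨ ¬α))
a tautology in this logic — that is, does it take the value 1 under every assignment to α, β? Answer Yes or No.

Yes

At α = 1/2, β = 1/6, for instance:
¬α = ¬1/2 = 1/2
β ∨ ¬α = 1/6 ∨ 1/2 = 1/2
β → β = 1/6 → 1/6 = 1
(β → β) ∧ α = 1 ∧ 1/2 = 1/2
(β ∨ ¬α) ∧ ((β → β) ∧ α) = 1/2 ∧ 1/2 = 1/2
((β → β) ∧ α) ∧ (β ∨ ¬α) = 1/2 ∧ 1/2 = 1/2
((β ∨ ¬α) ∧ ((β → β) ∧ α)) → (((β → β) ∧ α) ∧ (β ∨ ¬α)) = 1/2 → 1/2 = 1
and checking the remaining 48 assignments likewise gives ≥ 1 in every case.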